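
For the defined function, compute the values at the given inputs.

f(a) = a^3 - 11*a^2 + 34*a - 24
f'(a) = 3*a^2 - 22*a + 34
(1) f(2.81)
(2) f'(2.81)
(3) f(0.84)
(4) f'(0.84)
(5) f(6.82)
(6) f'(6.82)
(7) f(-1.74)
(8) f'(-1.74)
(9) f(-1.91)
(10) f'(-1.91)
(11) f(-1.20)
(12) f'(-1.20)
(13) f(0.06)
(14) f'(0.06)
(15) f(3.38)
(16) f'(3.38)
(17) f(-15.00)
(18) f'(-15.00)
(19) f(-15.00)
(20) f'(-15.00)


(1) = 6.87
(2) = -4.13
(3) = -2.61
(4) = 17.64
(5) = 13.46
(6) = 23.50
(7) = -121.73
(8) = 81.36
(9) = -136.04
(10) = 86.96
(11) = -82.37
(12) = 64.72
(13) = -22.00
(14) = 32.69
(15) = 3.87
(16) = -6.09
(17) = -6384.00
(18) = 1039.00
(19) = -6384.00
(20) = 1039.00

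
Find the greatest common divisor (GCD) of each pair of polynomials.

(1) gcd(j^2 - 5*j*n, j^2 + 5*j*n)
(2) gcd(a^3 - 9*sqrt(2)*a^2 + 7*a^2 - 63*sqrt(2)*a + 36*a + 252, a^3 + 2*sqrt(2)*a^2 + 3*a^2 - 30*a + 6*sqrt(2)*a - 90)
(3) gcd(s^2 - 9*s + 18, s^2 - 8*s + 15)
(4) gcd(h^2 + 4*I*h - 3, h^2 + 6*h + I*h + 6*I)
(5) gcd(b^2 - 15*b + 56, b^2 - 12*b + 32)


(1) = j
(2) = a - 3*sqrt(2)
(3) = s - 3
(4) = h + I
(5) = b - 8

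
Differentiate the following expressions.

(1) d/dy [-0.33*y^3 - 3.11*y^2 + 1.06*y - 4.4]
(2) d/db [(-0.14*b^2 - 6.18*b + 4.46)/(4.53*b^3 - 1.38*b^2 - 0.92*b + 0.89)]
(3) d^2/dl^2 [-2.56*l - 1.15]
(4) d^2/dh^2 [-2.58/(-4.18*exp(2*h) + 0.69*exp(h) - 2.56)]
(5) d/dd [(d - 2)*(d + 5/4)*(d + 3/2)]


(1) = -0.99*y^2 - 6.22*y + 1.06
(2) = (0.6342*b^4 + 55.9908*b^3 - 69.011*b^2 + 12.0604*b - 1.397)/(20.5209*b^6 - 12.5028*b^5 - 6.4308*b^4 + 10.6026*b^3 - 1.61*b^2 - 1.6376*b + 0.7921)
(3) = 0
(4) = ((1.7802 - 43.1376*exp(h))*(4.18*exp(2*h) - 0.69*exp(h) + 2.56) + 2.58*(8.36*exp(h) - 0.69)*(16.72*exp(h) - 1.38)*exp(h))*exp(h)/(4.18*exp(2*h) - 0.69*exp(h) + 2.56)^3
(5) = 3*d^2 + 3*d/2 - 29/8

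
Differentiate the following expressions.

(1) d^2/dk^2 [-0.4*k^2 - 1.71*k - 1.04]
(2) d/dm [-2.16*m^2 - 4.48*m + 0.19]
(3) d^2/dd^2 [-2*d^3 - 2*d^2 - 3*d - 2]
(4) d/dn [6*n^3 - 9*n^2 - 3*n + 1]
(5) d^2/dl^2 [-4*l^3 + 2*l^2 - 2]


(1) = -0.800000000000000
(2) = -4.32*m - 4.48
(3) = -12*d - 4
(4) = 18*n^2 - 18*n - 3
(5) = 4 - 24*l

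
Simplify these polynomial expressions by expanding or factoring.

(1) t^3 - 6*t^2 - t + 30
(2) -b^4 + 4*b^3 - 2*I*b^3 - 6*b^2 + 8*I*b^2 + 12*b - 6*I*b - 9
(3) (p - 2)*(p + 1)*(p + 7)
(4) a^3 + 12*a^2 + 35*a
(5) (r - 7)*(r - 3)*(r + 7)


(1) = (t - 5)*(t - 3)*(t + 2)
(2) = (b - 3)*(b + 3*I)*(I*b + 1)*(I*b - I)
(3) = p^3 + 6*p^2 - 9*p - 14
(4) = a*(a + 5)*(a + 7)
(5) = r^3 - 3*r^2 - 49*r + 147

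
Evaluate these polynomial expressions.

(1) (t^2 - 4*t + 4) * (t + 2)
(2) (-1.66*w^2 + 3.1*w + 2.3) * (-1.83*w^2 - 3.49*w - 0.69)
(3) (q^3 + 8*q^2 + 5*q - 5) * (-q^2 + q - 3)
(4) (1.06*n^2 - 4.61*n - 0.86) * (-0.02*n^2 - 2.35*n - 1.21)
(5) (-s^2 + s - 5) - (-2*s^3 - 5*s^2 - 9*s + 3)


(1) = t^3 - 2*t^2 - 4*t + 8
(2) = 3.0378*w^4 + 0.1204*w^3 - 13.8826*w^2 - 10.166*w - 1.587
(3) = -q^5 - 7*q^4 - 14*q^2 - 20*q + 15
(4) = -0.0212*n^4 - 2.3988*n^3 + 9.5681*n^2 + 7.5991*n + 1.0406
(5) = 2*s^3 + 4*s^2 + 10*s - 8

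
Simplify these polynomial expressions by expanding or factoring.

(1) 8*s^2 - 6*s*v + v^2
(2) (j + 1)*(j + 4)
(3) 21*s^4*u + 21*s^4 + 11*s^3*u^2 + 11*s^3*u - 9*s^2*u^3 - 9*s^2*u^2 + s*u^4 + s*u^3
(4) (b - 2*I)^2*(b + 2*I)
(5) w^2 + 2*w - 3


(1) = (-4*s + v)*(-2*s + v)
(2) = j^2 + 5*j + 4
(3) = (-7*s + u)*(-3*s + u)*(s + u)*(s*u + s)
(4) = b^3 - 2*I*b^2 + 4*b - 8*I
(5) = (w - 1)*(w + 3)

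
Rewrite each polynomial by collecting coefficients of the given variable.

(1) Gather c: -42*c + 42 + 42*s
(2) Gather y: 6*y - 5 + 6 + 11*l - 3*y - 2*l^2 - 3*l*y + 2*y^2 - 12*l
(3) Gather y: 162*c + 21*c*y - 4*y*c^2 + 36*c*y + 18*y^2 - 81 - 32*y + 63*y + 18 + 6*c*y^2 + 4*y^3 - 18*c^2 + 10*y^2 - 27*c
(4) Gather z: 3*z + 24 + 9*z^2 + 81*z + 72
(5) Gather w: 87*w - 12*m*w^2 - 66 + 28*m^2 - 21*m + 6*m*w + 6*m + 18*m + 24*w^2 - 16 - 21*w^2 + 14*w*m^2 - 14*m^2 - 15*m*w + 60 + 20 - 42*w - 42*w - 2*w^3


(1) = -42*c + 42*s + 42
(2) = -2*l^2 - l + 2*y^2 + y*(3 - 3*l) + 1
(3) = -18*c^2 + 135*c + 4*y^3 + y^2*(6*c + 28) + y*(-4*c^2 + 57*c + 31) - 63
(4) = 9*z^2 + 84*z + 96
(5) = 14*m^2 + 3*m - 2*w^3 + w^2*(3 - 12*m) + w*(14*m^2 - 9*m + 3) - 2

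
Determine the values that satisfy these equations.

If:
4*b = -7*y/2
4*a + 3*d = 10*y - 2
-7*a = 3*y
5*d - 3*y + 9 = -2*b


Then:
a = 12/73
b = 49/146
d = -158/73
y = -28/73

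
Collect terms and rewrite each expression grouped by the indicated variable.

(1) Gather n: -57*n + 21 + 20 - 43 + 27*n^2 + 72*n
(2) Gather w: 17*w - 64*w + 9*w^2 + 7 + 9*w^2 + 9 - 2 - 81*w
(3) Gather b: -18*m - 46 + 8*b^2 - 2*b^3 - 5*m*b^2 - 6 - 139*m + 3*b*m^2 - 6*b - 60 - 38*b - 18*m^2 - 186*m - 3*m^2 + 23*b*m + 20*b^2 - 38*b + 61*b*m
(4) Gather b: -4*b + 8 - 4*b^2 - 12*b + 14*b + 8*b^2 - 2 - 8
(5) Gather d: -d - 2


(1) = 27*n^2 + 15*n - 2
(2) = 18*w^2 - 128*w + 14
(3) = -2*b^3 + b^2*(28 - 5*m) + b*(3*m^2 + 84*m - 82) - 21*m^2 - 343*m - 112
(4) = 4*b^2 - 2*b - 2
(5) = -d - 2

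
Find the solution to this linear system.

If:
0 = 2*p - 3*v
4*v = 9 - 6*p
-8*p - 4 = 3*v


Then:
No Solution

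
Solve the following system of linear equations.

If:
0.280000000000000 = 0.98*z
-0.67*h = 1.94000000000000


Then:
h = -2.90
z = 0.29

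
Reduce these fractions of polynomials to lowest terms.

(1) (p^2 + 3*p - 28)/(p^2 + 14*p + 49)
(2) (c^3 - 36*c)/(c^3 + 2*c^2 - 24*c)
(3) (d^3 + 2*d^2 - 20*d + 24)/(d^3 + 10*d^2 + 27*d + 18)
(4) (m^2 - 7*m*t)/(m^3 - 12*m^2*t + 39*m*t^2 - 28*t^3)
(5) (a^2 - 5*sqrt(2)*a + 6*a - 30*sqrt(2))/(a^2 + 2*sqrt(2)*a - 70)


(1) = (p - 4)/(p + 7)
(2) = (c - 6)/(c - 4)
(3) = (d^2 - 4*d + 4)/(d^2 + 4*d + 3)
(4) = m/(m^2 - 5*m*t + 4*t^2)
(5) = (a + 6)/(a + 7*sqrt(2))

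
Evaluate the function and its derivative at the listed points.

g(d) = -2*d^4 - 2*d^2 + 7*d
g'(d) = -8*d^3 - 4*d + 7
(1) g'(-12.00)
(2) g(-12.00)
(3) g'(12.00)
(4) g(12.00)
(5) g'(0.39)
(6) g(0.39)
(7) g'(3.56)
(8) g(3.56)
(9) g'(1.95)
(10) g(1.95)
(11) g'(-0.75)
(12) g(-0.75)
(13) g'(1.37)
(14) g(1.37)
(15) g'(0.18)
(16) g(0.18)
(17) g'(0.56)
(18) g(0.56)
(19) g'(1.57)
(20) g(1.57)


(1) = 13879.00
(2) = -41844.00
(3) = -13865.00
(4) = -41676.00
(5) = 4.97
(6) = 2.38
(7) = -368.18
(8) = -321.67
(9) = -60.12
(10) = -22.87
(11) = 13.38
(12) = -7.01
(13) = -19.05
(14) = -1.21
(15) = 6.23
(16) = 1.19
(17) = 3.36
(18) = 3.10
(19) = -30.24
(20) = -6.09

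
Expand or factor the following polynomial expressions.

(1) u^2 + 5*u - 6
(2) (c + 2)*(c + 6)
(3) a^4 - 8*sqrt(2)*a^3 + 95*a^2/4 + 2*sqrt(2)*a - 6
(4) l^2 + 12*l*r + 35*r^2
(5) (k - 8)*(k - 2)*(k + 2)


(1) = (u - 1)*(u + 6)
(2) = c^2 + 8*c + 12
(3) = (a - 1/2)*(a + 1/2)*(a - 6*sqrt(2))*(a - 2*sqrt(2))
(4) = (l + 5*r)*(l + 7*r)
(5) = k^3 - 8*k^2 - 4*k + 32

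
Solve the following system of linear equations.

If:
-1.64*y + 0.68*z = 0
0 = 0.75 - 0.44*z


Then:
y = 0.71
z = 1.70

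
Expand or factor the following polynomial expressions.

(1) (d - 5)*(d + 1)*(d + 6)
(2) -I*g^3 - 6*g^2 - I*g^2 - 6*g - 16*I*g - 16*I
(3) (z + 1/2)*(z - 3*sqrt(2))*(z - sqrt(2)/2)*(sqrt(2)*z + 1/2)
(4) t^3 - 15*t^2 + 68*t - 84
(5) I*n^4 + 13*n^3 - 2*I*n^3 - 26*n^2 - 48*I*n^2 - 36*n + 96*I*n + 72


(1) = d^3 + 2*d^2 - 29*d - 30
(2) = (g - 8*I)*(g + 2*I)*(-I*g - I)
(3) = sqrt(2)*z^4 - 13*z^3/2 + sqrt(2)*z^3/2 - 13*z^2/4 + 5*sqrt(2)*z^2/4 + 5*sqrt(2)*z/8 + 3*z/2 + 3/4
(4) = (t - 7)*(t - 6)*(t - 2)
(5) = (n - 2)*(n - 6*I)^2*(I*n + 1)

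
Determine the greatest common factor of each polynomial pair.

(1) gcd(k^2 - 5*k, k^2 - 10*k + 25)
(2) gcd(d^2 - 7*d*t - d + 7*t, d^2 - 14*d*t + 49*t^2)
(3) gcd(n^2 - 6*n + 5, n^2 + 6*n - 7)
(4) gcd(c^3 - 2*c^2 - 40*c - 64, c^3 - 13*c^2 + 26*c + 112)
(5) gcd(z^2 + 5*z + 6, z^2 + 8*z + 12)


(1) = k - 5
(2) = gcd((d - 1)*(d - 7*t), (d - 7*t)^2) = -d + 7*t
(3) = n - 1
(4) = c^2 - 6*c - 16
(5) = gcd((z + 2)*(z + 3), (z + 2)*(z + 6)) = z + 2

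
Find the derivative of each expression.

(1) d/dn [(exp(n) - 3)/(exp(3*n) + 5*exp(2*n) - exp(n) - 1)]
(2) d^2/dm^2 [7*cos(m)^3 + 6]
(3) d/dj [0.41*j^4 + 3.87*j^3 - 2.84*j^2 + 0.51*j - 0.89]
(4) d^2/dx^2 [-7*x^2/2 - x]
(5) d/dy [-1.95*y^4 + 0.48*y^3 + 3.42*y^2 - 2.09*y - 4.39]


(1) = (-(exp(n) - 3)*(3*exp(2*n) + 10*exp(n) - 1) + exp(3*n) + 5*exp(2*n) - exp(n) - 1)*exp(n)/(exp(3*n) + 5*exp(2*n) - exp(n) - 1)^2
(2) = 21*(3*sin(m)^2 - 1)*cos(m)
(3) = 1.64*j^3 + 11.61*j^2 - 5.68*j + 0.51
(4) = -7
(5) = -7.8*y^3 + 1.44*y^2 + 6.84*y - 2.09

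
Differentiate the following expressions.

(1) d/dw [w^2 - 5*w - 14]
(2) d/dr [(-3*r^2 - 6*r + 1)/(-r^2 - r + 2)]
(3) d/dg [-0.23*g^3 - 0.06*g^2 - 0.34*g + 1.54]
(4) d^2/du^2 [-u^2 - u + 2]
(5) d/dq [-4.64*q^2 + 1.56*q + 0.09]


(1) = 2*w - 5
(2) = (-3*r^2 - 10*r - 11)/(r^4 + 2*r^3 - 3*r^2 - 4*r + 4)
(3) = -0.69*g^2 - 0.12*g - 0.34
(4) = -2
(5) = 1.56 - 9.28*q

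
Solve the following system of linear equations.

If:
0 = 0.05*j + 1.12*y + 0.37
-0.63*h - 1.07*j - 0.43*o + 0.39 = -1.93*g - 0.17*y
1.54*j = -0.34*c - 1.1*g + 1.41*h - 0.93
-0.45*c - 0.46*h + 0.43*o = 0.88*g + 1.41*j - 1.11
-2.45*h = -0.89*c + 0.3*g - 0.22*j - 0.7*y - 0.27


Then:
c = 127.465770355804*y + 42.9585862293917
g = 42.4411573165856*y + 13.4224334606095
h = 39.3813013966082*y + 13.4075149820309
j = -22.4*y - 7.4
o = 188.928404049179*y + 59.922237535574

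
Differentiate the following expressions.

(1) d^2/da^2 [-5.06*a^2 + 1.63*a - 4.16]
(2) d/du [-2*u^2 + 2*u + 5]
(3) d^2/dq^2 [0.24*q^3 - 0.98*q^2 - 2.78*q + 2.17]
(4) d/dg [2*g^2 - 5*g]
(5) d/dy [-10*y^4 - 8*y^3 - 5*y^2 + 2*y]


(1) = -10.1200000000000
(2) = 2 - 4*u
(3) = 1.44*q - 1.96
(4) = 4*g - 5
(5) = -40*y^3 - 24*y^2 - 10*y + 2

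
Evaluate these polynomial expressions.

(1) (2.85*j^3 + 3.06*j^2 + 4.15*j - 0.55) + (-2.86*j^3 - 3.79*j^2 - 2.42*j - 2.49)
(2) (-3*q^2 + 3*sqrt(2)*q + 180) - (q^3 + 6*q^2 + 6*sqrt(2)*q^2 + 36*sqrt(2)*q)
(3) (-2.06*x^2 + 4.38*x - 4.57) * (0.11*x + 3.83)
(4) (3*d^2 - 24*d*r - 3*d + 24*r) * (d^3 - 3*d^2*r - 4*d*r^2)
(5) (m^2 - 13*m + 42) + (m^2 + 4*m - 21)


(1) = -0.01*j^3 - 0.73*j^2 + 1.73*j - 3.04
(2) = -q^3 - 9*q^2 - 6*sqrt(2)*q^2 - 33*sqrt(2)*q + 180
(3) = -0.2266*x^3 - 7.408*x^2 + 16.2727*x - 17.5031
(4) = 3*d^5 - 33*d^4*r - 3*d^4 + 60*d^3*r^2 + 33*d^3*r + 96*d^2*r^3 - 60*d^2*r^2 - 96*d*r^3
(5) = 2*m^2 - 9*m + 21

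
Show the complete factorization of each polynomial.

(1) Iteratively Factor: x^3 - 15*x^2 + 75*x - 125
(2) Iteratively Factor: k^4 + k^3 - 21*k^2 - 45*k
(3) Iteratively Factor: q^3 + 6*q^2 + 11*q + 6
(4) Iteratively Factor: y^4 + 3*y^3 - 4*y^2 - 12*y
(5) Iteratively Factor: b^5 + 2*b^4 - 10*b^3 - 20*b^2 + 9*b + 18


(1) = (x - 5)*(x^2 - 10*x + 25) = (x - 5)^2*(x - 5)
(2) = (k + 3)*(k^3 - 2*k^2 - 15*k) = (k - 5)*(k + 3)*(k^2 + 3*k) = k*(k - 5)*(k + 3)*(k + 3)
(3) = (q + 2)*(q^2 + 4*q + 3) = (q + 2)*(q + 3)*(q + 1)
(4) = (y + 3)*(y^3 - 4*y) = y*(y + 3)*(y^2 - 4) = y*(y - 2)*(y + 3)*(y + 2)
(5) = (b - 1)*(b^4 + 3*b^3 - 7*b^2 - 27*b - 18) = (b - 1)*(b + 3)*(b^3 - 7*b - 6) = (b - 1)*(b + 1)*(b + 3)*(b^2 - b - 6) = (b - 1)*(b + 1)*(b + 2)*(b + 3)*(b - 3)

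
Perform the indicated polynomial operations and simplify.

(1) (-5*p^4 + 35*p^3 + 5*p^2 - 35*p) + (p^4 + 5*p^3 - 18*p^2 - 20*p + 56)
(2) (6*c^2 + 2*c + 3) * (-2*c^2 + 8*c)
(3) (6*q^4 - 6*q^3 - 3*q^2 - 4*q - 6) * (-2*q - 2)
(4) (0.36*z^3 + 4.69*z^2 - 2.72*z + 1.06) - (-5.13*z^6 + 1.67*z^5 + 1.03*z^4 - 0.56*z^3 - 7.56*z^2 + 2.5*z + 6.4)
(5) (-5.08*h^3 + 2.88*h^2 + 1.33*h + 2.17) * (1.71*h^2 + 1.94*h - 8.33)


(1) = -4*p^4 + 40*p^3 - 13*p^2 - 55*p + 56
(2) = -12*c^4 + 44*c^3 + 10*c^2 + 24*c
(3) = -12*q^5 + 18*q^3 + 14*q^2 + 20*q + 12
(4) = 5.13*z^6 - 1.67*z^5 - 1.03*z^4 + 0.92*z^3 + 12.25*z^2 - 5.22*z - 5.34
(5) = -8.6868*h^5 - 4.9304*h^4 + 50.1779*h^3 - 17.6995*h^2 - 6.8691*h - 18.0761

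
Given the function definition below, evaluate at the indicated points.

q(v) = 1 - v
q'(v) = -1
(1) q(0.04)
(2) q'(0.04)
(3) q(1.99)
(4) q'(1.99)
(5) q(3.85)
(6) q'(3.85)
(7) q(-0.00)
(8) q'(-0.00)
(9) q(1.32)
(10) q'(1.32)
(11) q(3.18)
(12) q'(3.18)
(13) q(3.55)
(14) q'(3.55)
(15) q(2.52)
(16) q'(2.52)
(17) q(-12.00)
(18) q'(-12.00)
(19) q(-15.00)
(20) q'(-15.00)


(1) = 0.96
(2) = -1.00
(3) = -0.99
(4) = -1.00
(5) = -2.85
(6) = -1.00
(7) = 1.00
(8) = -1.00
(9) = -0.32
(10) = -1.00
(11) = -2.18
(12) = -1.00
(13) = -2.55
(14) = -1.00
(15) = -1.52
(16) = -1.00
(17) = 13.00
(18) = -1.00
(19) = 16.00
(20) = -1.00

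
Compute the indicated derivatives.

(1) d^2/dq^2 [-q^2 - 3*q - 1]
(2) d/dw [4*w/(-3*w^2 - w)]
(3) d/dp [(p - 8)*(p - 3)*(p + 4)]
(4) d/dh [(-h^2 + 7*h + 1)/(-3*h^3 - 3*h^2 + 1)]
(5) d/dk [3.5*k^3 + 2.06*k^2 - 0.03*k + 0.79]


(1) = -2
(2) = 12/(3*w + 1)^2
(3) = 3*p^2 - 14*p - 20
(4) = (3*h*(3*h + 2)*(-h^2 + 7*h + 1) + (2*h - 7)*(3*h^3 + 3*h^2 - 1))/(3*h^3 + 3*h^2 - 1)^2
(5) = 10.5*k^2 + 4.12*k - 0.03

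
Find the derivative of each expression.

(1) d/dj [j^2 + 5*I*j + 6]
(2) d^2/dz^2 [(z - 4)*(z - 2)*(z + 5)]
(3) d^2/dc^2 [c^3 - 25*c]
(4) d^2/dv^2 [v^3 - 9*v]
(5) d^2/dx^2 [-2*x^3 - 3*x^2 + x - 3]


(1) = 2*j + 5*I
(2) = 6*z - 2
(3) = 6*c
(4) = 6*v
(5) = -12*x - 6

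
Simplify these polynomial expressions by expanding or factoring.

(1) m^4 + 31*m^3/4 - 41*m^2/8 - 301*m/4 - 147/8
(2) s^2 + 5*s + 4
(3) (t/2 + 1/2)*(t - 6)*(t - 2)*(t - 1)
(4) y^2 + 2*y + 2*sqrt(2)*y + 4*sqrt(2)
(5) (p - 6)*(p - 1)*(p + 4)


(1) = (m - 3)*(m + 1/4)*(m + 7/2)*(m + 7)
(2) = (s + 1)*(s + 4)
(3) = t^4/2 - 4*t^3 + 11*t^2/2 + 4*t - 6
(4) = (y + 2)*(y + 2*sqrt(2))
(5) = p^3 - 3*p^2 - 22*p + 24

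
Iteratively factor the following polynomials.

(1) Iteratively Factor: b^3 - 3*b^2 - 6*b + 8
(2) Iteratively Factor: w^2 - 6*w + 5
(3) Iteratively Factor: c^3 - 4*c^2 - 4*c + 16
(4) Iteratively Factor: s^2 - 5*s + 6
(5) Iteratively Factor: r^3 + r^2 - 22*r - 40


(1) = (b - 1)*(b^2 - 2*b - 8) = (b - 4)*(b - 1)*(b + 2)
(2) = (w - 5)*(w - 1)
(3) = (c + 2)*(c^2 - 6*c + 8) = (c - 4)*(c + 2)*(c - 2)
(4) = (s - 2)*(s - 3)
(5) = (r + 4)*(r^2 - 3*r - 10) = (r + 2)*(r + 4)*(r - 5)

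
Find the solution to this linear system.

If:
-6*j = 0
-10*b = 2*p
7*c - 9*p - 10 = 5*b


Then:
b = -p/5
c = 8*p/7 + 10/7
j = 0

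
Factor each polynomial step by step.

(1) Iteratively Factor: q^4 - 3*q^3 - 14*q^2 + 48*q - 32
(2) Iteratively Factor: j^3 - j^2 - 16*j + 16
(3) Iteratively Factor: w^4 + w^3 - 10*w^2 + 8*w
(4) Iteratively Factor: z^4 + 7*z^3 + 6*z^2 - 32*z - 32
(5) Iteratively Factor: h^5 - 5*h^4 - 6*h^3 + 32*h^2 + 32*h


(1) = (q + 4)*(q^3 - 7*q^2 + 14*q - 8) = (q - 4)*(q + 4)*(q^2 - 3*q + 2) = (q - 4)*(q - 2)*(q + 4)*(q - 1)
(2) = (j - 1)*(j^2 - 16) = (j - 1)*(j + 4)*(j - 4)
(3) = (w - 1)*(w^3 + 2*w^2 - 8*w) = (w - 2)*(w - 1)*(w^2 + 4*w) = (w - 2)*(w - 1)*(w + 4)*(w)
(4) = (z - 2)*(z^3 + 9*z^2 + 24*z + 16) = (z - 2)*(z + 1)*(z^2 + 8*z + 16) = (z - 2)*(z + 1)*(z + 4)*(z + 4)
(5) = (h + 1)*(h^4 - 6*h^3 + 32*h) = (h - 4)*(h + 1)*(h^3 - 2*h^2 - 8*h) = (h - 4)^2*(h + 1)*(h^2 + 2*h) = (h - 4)^2*(h + 1)*(h + 2)*(h)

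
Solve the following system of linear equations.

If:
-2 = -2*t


Then:
t = 1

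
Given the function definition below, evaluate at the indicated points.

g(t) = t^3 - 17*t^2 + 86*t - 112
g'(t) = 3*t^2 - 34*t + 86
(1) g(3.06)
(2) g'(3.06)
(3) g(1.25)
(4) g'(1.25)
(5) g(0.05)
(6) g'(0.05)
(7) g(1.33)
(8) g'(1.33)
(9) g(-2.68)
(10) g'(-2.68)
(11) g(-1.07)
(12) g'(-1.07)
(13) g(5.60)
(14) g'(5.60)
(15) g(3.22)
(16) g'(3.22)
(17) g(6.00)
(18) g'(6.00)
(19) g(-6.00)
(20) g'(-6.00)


(1) = 20.63
(2) = 10.05
(3) = -29.11
(4) = 48.19
(5) = -107.74
(6) = 84.31
(7) = -25.34
(8) = 46.09
(9) = -483.83
(10) = 198.67
(11) = -224.71
(12) = 125.81
(13) = 12.10
(14) = -10.32
(15) = 22.04
(16) = 7.63
(17) = 8.00
(18) = -10.00
(19) = -1456.00
(20) = 398.00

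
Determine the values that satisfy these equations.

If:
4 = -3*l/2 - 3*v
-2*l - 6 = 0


Then:
l = -3
v = 1/6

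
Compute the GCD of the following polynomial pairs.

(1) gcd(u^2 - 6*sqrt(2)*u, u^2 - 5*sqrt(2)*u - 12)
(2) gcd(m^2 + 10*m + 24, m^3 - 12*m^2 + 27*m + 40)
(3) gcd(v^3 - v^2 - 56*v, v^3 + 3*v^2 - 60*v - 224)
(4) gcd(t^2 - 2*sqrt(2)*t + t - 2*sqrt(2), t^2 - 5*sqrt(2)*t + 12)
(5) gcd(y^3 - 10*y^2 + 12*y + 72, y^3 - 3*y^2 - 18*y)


(1) = u - 6*sqrt(2)
(2) = gcd((m + 4)*(m + 6), (m - 8)*(m - 5)*(m + 1)) = 1
(3) = gcd(v*(v - 8)*(v + 7), (v - 8)*(v + 4)*(v + 7)) = v^2 - v - 56
(4) = gcd((t + 1)*(t - 2*sqrt(2)), (t - 3*sqrt(2))*(t - 2*sqrt(2))) = t - 2*sqrt(2)
(5) = gcd((y - 6)^2*(y + 2), y*(y - 6)*(y + 3)) = y - 6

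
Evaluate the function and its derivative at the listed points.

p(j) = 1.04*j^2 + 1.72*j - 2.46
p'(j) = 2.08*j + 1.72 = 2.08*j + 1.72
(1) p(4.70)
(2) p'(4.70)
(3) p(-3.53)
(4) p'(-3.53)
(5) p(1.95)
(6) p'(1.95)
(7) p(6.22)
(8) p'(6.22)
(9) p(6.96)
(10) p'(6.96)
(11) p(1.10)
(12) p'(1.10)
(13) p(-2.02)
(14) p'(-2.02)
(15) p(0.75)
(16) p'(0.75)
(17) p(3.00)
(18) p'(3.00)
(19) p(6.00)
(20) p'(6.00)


(1) = 28.60
(2) = 11.50
(3) = 4.43
(4) = -5.62
(5) = 4.85
(6) = 5.78
(7) = 48.47
(8) = 14.66
(9) = 59.89
(10) = 16.20
(11) = 0.69
(12) = 4.01
(13) = -1.69
(14) = -2.48
(15) = -0.58
(16) = 3.28
(17) = 12.06
(18) = 7.96
(19) = 45.30
(20) = 14.20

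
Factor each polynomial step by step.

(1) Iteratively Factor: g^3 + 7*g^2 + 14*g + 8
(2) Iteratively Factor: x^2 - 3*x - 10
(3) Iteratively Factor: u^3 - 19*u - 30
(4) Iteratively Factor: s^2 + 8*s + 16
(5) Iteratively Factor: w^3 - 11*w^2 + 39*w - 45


(1) = (g + 4)*(g^2 + 3*g + 2) = (g + 2)*(g + 4)*(g + 1)
(2) = (x - 5)*(x + 2)
(3) = (u + 2)*(u^2 - 2*u - 15) = (u - 5)*(u + 2)*(u + 3)
(4) = (s + 4)*(s + 4)
(5) = (w - 3)*(w^2 - 8*w + 15) = (w - 5)*(w - 3)*(w - 3)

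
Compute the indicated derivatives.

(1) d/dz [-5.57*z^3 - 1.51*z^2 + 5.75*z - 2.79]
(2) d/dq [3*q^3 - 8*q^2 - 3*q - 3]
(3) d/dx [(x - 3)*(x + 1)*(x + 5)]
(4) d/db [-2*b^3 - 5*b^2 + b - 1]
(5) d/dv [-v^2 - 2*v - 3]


(1) = -16.71*z^2 - 3.02*z + 5.75
(2) = 9*q^2 - 16*q - 3
(3) = 3*x^2 + 6*x - 13
(4) = -6*b^2 - 10*b + 1
(5) = -2*v - 2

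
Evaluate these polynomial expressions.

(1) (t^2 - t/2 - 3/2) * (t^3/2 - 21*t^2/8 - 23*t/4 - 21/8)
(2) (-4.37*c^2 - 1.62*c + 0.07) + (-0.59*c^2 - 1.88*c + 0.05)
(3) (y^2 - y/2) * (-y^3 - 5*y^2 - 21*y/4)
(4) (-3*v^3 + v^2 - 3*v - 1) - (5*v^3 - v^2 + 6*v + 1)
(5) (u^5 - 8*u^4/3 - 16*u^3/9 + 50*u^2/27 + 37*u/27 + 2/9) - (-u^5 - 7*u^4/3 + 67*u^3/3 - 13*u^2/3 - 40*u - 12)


(1) = t^5/2 - 23*t^4/8 - 83*t^3/16 + 67*t^2/16 + 159*t/16 + 63/16
(2) = -4.96*c^2 - 3.5*c + 0.12
(3) = -y^5 - 9*y^4/2 - 11*y^3/4 + 21*y^2/8
(4) = -8*v^3 + 2*v^2 - 9*v - 2
(5) = 2*u^5 - u^4/3 - 217*u^3/9 + 167*u^2/27 + 1117*u/27 + 110/9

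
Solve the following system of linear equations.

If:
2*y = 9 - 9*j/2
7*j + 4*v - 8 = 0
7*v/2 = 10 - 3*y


Then:
j = 84/103
v = 59/103
y = 549/206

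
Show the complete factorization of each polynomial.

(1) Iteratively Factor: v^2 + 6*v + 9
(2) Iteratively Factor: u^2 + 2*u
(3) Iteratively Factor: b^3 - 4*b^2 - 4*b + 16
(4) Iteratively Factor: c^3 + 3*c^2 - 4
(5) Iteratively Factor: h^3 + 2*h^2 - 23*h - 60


(1) = (v + 3)*(v + 3)
(2) = (u + 2)*(u)
(3) = (b - 2)*(b^2 - 2*b - 8) = (b - 4)*(b - 2)*(b + 2)
(4) = (c + 2)*(c^2 + c - 2) = (c + 2)^2*(c - 1)
(5) = (h - 5)*(h^2 + 7*h + 12) = (h - 5)*(h + 3)*(h + 4)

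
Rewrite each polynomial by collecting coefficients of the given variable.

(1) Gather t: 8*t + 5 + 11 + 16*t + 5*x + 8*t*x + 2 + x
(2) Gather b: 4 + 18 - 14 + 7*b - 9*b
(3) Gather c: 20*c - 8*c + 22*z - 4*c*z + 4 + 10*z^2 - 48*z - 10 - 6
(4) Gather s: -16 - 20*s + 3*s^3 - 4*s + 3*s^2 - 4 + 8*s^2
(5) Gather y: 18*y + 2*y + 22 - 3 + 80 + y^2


(1) = t*(8*x + 24) + 6*x + 18
(2) = 8 - 2*b
(3) = c*(12 - 4*z) + 10*z^2 - 26*z - 12
(4) = 3*s^3 + 11*s^2 - 24*s - 20
(5) = y^2 + 20*y + 99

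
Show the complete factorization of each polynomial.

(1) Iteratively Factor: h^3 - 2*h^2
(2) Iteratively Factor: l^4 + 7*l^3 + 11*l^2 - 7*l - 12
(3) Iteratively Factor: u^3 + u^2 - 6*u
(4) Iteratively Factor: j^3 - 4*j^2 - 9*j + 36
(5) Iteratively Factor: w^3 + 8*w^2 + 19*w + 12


(1) = (h)*(h^2 - 2*h) = h^2*(h - 2)
(2) = (l - 1)*(l^3 + 8*l^2 + 19*l + 12) = (l - 1)*(l + 1)*(l^2 + 7*l + 12) = (l - 1)*(l + 1)*(l + 4)*(l + 3)
(3) = (u + 3)*(u^2 - 2*u) = (u - 2)*(u + 3)*(u)
(4) = (j - 4)*(j^2 - 9) = (j - 4)*(j - 3)*(j + 3)
(5) = (w + 4)*(w^2 + 4*w + 3) = (w + 3)*(w + 4)*(w + 1)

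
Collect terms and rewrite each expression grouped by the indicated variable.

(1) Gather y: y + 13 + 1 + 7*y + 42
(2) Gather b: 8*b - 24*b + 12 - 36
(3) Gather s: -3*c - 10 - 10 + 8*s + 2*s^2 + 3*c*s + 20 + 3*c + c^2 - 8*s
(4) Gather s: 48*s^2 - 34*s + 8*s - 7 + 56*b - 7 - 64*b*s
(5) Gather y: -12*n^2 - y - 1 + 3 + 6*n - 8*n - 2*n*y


(1) = 8*y + 56
(2) = -16*b - 24
(3) = c^2 + 3*c*s + 2*s^2
(4) = 56*b + 48*s^2 + s*(-64*b - 26) - 14
(5) = -12*n^2 - 2*n + y*(-2*n - 1) + 2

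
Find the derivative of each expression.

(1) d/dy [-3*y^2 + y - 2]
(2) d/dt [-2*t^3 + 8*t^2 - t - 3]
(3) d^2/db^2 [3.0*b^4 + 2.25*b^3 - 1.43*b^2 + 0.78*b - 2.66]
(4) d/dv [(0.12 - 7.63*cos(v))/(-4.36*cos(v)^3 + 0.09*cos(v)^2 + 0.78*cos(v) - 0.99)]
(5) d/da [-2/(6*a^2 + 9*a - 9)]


(1) = 1 - 6*y
(2) = -6*t^2 + 16*t - 1
(3) = 36.0*b^2 + 13.5*b - 2.86
(4) = (66.5336*cos(v)^3 - 2.2563*cos(v)^2 + 0.0216*cos(v) - 7.4601)*sin(v)/(19.0096*cos(v)^6 - 0.7848*cos(v)^5 - 6.7935*cos(v)^4 + 8.7732*cos(v)^3 + 0.4302*cos(v)^2 - 1.5444*cos(v) + 0.9801)
(5) = 2*(4*a + 3)/(3*(2*a^2 + 3*a - 3)^2)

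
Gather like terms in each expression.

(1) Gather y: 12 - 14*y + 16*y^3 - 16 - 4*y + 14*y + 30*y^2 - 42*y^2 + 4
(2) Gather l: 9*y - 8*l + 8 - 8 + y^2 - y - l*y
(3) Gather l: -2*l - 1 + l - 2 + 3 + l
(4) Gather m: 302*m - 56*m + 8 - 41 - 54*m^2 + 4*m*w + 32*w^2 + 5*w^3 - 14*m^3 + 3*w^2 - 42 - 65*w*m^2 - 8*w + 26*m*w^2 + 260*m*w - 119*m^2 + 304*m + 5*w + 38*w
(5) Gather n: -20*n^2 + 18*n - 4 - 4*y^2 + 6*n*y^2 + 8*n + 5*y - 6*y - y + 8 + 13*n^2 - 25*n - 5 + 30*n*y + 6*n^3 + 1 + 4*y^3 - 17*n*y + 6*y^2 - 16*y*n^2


(1) = 16*y^3 - 12*y^2 - 4*y
(2) = l*(-y - 8) + y^2 + 8*y
(3) = 0
(4) = -14*m^3 + m^2*(-65*w - 173) + m*(26*w^2 + 264*w + 550) + 5*w^3 + 35*w^2 + 35*w - 75
(5) = 6*n^3 + n^2*(-16*y - 7) + n*(6*y^2 + 13*y + 1) + 4*y^3 + 2*y^2 - 2*y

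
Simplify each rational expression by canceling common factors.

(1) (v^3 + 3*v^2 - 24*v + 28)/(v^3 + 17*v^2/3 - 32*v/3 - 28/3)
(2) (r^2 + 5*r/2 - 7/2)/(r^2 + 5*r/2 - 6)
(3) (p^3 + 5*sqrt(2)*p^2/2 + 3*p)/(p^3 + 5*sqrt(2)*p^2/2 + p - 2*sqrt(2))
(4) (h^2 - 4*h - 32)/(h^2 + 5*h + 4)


(1) = (3*v - 6)/(3*v + 2)
(2) = (2*r^2 + 5*r - 7)/(2*r^2 + 5*r - 12)
(3) = (4*p^2 + 6*sqrt(2)*p)/(4*p^2 + 6*sqrt(2)*p - 8)
(4) = (h - 8)/(h + 1)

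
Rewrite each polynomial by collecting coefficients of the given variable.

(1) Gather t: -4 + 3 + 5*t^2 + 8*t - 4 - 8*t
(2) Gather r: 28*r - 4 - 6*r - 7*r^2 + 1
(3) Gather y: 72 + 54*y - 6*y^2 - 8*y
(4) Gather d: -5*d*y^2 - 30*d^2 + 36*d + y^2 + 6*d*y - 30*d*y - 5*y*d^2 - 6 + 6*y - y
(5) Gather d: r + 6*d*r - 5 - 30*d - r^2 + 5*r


(1) = 5*t^2 - 5
(2) = -7*r^2 + 22*r - 3
(3) = -6*y^2 + 46*y + 72
(4) = d^2*(-5*y - 30) + d*(-5*y^2 - 24*y + 36) + y^2 + 5*y - 6
(5) = d*(6*r - 30) - r^2 + 6*r - 5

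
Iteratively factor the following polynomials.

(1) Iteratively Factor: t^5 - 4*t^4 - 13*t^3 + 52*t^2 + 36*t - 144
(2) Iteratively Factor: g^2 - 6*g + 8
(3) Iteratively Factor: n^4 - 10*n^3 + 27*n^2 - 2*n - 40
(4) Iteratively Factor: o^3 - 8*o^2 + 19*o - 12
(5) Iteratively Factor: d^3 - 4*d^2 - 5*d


(1) = (t - 3)*(t^4 - t^3 - 16*t^2 + 4*t + 48) = (t - 3)*(t + 2)*(t^3 - 3*t^2 - 10*t + 24) = (t - 3)*(t - 2)*(t + 2)*(t^2 - t - 12) = (t - 4)*(t - 3)*(t - 2)*(t + 2)*(t + 3)
(2) = (g - 4)*(g - 2)
(3) = (n - 5)*(n^3 - 5*n^2 + 2*n + 8) = (n - 5)*(n - 2)*(n^2 - 3*n - 4) = (n - 5)*(n - 2)*(n + 1)*(n - 4)
(4) = (o - 3)*(o^2 - 5*o + 4) = (o - 3)*(o - 1)*(o - 4)
(5) = (d)*(d^2 - 4*d - 5) = d*(d - 5)*(d + 1)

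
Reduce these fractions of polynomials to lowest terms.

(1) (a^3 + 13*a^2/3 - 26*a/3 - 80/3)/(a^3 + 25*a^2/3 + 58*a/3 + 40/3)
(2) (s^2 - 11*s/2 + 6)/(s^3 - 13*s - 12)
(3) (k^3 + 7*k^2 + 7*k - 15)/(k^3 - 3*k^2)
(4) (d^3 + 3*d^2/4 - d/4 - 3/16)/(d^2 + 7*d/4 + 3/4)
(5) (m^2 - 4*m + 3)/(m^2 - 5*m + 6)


(1) = (3*a - 8)/(3*a + 4)
(2) = (2*s - 3)/(2*s^2 + 8*s + 6)
(3) = (k^3 + 7*k^2 + 7*k - 15)/(k^3 - 3*k^2)
(4) = (4*d^2 - 1)/(4*d + 4)
(5) = (m - 1)/(m - 2)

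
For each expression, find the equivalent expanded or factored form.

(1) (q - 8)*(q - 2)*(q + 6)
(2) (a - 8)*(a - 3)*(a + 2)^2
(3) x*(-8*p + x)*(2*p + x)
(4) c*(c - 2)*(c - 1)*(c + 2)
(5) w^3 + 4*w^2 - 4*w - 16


(1) = q^3 - 4*q^2 - 44*q + 96
(2) = a^4 - 7*a^3 - 16*a^2 + 52*a + 96
(3) = -16*p^2*x - 6*p*x^2 + x^3
(4) = c^4 - c^3 - 4*c^2 + 4*c
(5) = (w - 2)*(w + 2)*(w + 4)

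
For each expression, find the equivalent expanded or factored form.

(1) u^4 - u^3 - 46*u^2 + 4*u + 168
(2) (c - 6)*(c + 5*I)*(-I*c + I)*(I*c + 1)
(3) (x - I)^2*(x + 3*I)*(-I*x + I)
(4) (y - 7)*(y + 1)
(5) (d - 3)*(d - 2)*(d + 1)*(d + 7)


(1) = (u - 7)*(u - 2)*(u + 2)*(u + 6)
(2) = c^4 - 7*c^3 + 4*I*c^3 + 11*c^2 - 28*I*c^2 - 35*c + 24*I*c + 30
(3) = -I*x^4 + x^3 + I*x^3 - x^2 - 5*I*x^2 - 3*x + 5*I*x + 3
(4) = y^2 - 6*y - 7
(5) = d^4 + 3*d^3 - 27*d^2 + 13*d + 42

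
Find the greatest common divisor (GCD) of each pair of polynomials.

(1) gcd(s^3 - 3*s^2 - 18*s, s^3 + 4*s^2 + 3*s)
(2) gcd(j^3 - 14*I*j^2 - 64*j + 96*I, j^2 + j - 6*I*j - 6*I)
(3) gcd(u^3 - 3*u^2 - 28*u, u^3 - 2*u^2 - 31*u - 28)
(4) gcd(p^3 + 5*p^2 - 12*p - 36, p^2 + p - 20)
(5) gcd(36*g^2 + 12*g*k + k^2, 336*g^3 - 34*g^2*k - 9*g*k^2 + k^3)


(1) = gcd(s*(s - 6)*(s + 3), s*(s + 1)*(s + 3)) = s^2 + 3*s
(2) = gcd((j - 6*I)*(j - 4*I)^2, (j + 1)*(j - 6*I)) = j - 6*I
(3) = u^2 - 3*u - 28
(4) = gcd((p - 3)*(p + 2)*(p + 6), (p - 4)*(p + 5)) = 1
(5) = gcd((6*g + k)^2, (-8*g + k)*(-7*g + k)*(6*g + k)) = 6*g + k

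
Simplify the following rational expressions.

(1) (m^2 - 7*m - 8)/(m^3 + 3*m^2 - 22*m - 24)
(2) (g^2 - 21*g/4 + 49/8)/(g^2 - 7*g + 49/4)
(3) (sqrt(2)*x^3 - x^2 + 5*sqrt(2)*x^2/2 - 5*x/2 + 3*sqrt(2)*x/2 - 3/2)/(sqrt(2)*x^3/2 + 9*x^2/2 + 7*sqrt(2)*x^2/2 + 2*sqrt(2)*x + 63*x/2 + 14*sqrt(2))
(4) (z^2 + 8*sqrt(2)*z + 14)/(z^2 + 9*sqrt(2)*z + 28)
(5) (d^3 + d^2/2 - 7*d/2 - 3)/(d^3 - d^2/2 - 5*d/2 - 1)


(1) = (m - 8)/(m^2 + 2*m - 24)
(2) = (4*g - 7)/(4*g - 14)
(3) = (4*sqrt(2)*x^3 + x^2*(-4 + 10*sqrt(2)) + x*(-10 + 6*sqrt(2)) - 6)/(2*sqrt(2)*x^3 + x^2*(18 + 14*sqrt(2)) + x*(8*sqrt(2) + 126) + 56*sqrt(2))
(4) = (z + sqrt(2))/(z + 2*sqrt(2))
(5) = (2*d + 3)/(2*d + 1)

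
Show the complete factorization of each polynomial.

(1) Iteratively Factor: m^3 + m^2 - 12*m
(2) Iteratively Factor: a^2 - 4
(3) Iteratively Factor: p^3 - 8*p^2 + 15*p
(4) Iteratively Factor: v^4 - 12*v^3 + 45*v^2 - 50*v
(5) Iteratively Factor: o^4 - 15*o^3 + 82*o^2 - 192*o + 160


(1) = (m + 4)*(m^2 - 3*m) = (m - 3)*(m + 4)*(m)
(2) = (a - 2)*(a + 2)
(3) = (p - 3)*(p^2 - 5*p) = p*(p - 3)*(p - 5)
(4) = (v - 2)*(v^3 - 10*v^2 + 25*v) = v*(v - 2)*(v^2 - 10*v + 25) = v*(v - 5)*(v - 2)*(v - 5)
(5) = (o - 2)*(o^3 - 13*o^2 + 56*o - 80) = (o - 5)*(o - 2)*(o^2 - 8*o + 16) = (o - 5)*(o - 4)*(o - 2)*(o - 4)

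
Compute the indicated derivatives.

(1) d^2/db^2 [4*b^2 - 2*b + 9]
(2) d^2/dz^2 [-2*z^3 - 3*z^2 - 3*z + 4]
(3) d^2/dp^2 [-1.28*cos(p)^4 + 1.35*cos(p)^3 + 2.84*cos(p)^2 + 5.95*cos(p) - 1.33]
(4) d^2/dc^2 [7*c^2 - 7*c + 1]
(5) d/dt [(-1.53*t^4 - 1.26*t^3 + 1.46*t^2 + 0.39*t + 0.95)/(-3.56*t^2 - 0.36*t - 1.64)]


(1) = 8
(2) = -12*z - 6
(3) = 20.48*cos(p)^4 - 12.15*cos(p)^3 - 26.72*cos(p)^2 + 2.15*cos(p) + 5.68
(4) = 14
(5) = (10.8936*t^5 + 6.138*t^4 + 10.944*t^3 + 7.062*t^2 + 1.9752*t - 0.2976)/(12.6736*t^4 + 2.5632*t^3 + 11.8064*t^2 + 1.1808*t + 2.6896)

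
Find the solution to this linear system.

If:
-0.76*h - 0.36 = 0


Then:
h = -0.47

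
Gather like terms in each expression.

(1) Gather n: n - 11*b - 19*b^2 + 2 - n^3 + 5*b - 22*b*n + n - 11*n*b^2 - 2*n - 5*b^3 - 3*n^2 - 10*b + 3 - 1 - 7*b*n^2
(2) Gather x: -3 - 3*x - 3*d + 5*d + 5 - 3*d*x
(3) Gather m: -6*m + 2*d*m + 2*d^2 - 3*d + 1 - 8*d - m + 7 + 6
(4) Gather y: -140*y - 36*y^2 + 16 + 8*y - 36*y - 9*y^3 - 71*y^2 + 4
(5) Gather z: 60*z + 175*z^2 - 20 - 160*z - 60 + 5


(1) = -5*b^3 - 19*b^2 - 16*b - n^3 + n^2*(-7*b - 3) + n*(-11*b^2 - 22*b) + 4
(2) = 2*d + x*(-3*d - 3) + 2
(3) = 2*d^2 - 11*d + m*(2*d - 7) + 14
(4) = -9*y^3 - 107*y^2 - 168*y + 20
(5) = 175*z^2 - 100*z - 75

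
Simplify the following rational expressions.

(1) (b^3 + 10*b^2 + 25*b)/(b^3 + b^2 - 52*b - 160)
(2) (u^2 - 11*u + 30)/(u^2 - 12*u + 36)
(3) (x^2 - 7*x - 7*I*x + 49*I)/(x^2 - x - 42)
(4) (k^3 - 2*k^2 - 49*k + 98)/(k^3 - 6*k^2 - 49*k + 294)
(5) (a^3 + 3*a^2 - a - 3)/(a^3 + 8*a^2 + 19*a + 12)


(1) = (b^2 + 5*b)/(b^2 - 4*b - 32)
(2) = (u - 5)/(u - 6)
(3) = (x - 7*I)/(x + 6)
(4) = (k - 2)/(k - 6)
(5) = (a - 1)/(a + 4)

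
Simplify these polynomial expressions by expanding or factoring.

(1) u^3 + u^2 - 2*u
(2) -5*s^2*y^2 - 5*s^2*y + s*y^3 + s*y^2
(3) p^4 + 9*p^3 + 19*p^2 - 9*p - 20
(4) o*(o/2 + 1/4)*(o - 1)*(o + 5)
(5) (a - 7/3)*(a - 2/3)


(1) = u*(u - 1)*(u + 2)
(2) = y*(-5*s + y)*(s*y + s)
(3) = (p - 1)*(p + 1)*(p + 4)*(p + 5)
(4) = o^4/2 + 9*o^3/4 - 3*o^2/2 - 5*o/4
(5) = a^2 - 3*a + 14/9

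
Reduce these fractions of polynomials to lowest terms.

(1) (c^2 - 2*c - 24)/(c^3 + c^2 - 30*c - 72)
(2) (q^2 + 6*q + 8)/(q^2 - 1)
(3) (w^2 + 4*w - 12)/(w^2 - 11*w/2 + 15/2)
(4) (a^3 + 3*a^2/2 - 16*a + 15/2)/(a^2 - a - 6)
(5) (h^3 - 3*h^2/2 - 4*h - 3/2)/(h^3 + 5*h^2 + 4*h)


(1) = 1/(c + 3)
(2) = (q^2 + 6*q + 8)/(q^2 - 1)
(3) = (2*w^2 + 8*w - 24)/(2*w^2 - 11*w + 15)
(4) = (2*a^2 + 9*a - 5)/(2*a + 4)
(5) = (2*h^2 - 5*h - 3)/(2*h^2 + 8*h)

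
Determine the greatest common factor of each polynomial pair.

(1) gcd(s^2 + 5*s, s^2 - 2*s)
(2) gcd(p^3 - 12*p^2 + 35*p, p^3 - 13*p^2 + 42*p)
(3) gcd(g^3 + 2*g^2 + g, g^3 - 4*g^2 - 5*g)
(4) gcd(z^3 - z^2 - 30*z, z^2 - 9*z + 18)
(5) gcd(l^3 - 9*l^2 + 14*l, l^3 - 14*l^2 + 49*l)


(1) = s
(2) = gcd(p*(p - 7)*(p - 5), p*(p - 7)*(p - 6)) = p^2 - 7*p
(3) = gcd(g*(g + 1)^2, g*(g - 5)*(g + 1)) = g^2 + g
(4) = gcd(z*(z - 6)*(z + 5), (z - 6)*(z - 3)) = z - 6
(5) = gcd(l*(l - 7)*(l - 2), l*(l - 7)^2) = l^2 - 7*l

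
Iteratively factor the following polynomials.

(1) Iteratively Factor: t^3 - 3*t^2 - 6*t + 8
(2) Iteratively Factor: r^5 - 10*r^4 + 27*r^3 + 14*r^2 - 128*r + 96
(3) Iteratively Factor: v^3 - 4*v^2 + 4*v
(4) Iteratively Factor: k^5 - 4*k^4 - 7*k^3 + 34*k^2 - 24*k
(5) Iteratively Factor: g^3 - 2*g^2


(1) = (t + 2)*(t^2 - 5*t + 4) = (t - 1)*(t + 2)*(t - 4)
(2) = (r - 1)*(r^4 - 9*r^3 + 18*r^2 + 32*r - 96) = (r - 4)*(r - 1)*(r^3 - 5*r^2 - 2*r + 24) = (r - 4)*(r - 1)*(r + 2)*(r^2 - 7*r + 12) = (r - 4)*(r - 3)*(r - 1)*(r + 2)*(r - 4)
(3) = (v - 2)*(v^2 - 2*v) = (v - 2)^2*(v)
(4) = (k + 3)*(k^4 - 7*k^3 + 14*k^2 - 8*k) = (k - 2)*(k + 3)*(k^3 - 5*k^2 + 4*k) = (k - 2)*(k - 1)*(k + 3)*(k^2 - 4*k) = (k - 4)*(k - 2)*(k - 1)*(k + 3)*(k)
(5) = (g)*(g^2 - 2*g) = g^2*(g - 2)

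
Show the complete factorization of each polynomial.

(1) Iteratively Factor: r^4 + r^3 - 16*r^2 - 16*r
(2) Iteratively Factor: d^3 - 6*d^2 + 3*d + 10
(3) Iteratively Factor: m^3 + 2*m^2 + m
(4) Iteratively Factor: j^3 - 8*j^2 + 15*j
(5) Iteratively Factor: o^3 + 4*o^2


(1) = (r + 1)*(r^3 - 16*r) = (r + 1)*(r + 4)*(r^2 - 4*r) = (r - 4)*(r + 1)*(r + 4)*(r)
(2) = (d - 2)*(d^2 - 4*d - 5) = (d - 5)*(d - 2)*(d + 1)
(3) = (m + 1)*(m^2 + m) = m*(m + 1)*(m + 1)
(4) = (j - 5)*(j^2 - 3*j) = (j - 5)*(j - 3)*(j)
(5) = (o)*(o^2 + 4*o) = o*(o + 4)*(o)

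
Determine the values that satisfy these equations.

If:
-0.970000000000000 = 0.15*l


Then:
l = -6.47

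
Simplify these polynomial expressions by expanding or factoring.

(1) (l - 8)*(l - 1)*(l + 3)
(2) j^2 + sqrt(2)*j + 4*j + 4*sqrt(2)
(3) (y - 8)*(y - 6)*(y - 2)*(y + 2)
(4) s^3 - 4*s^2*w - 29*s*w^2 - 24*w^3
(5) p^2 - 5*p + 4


(1) = l^3 - 6*l^2 - 19*l + 24
(2) = (j + 4)*(j + sqrt(2))
(3) = y^4 - 14*y^3 + 44*y^2 + 56*y - 192
(4) = (s - 8*w)*(s + w)*(s + 3*w)
(5) = (p - 4)*(p - 1)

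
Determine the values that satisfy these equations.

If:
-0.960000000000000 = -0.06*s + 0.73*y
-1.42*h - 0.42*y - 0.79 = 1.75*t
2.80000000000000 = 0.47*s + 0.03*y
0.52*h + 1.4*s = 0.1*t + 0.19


Then:
h = -13.72
s = 6.01
t = 10.88
y = -0.82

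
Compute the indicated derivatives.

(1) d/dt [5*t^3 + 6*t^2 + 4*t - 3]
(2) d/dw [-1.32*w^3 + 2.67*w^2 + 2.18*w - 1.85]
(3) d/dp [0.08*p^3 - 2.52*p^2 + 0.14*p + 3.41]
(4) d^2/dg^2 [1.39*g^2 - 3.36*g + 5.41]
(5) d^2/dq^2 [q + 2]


(1) = 15*t^2 + 12*t + 4
(2) = -3.96*w^2 + 5.34*w + 2.18
(3) = 0.24*p^2 - 5.04*p + 0.14
(4) = 2.78000000000000
(5) = 0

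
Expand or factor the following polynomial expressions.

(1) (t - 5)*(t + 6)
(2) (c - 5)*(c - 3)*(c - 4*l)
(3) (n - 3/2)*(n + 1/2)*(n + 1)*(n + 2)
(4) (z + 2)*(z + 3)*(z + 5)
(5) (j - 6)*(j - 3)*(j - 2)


(1) = t^2 + t - 30
(2) = c^3 - 4*c^2*l - 8*c^2 + 32*c*l + 15*c - 60*l
(3) = n^4 + 2*n^3 - 7*n^2/4 - 17*n/4 - 3/2
(4) = z^3 + 10*z^2 + 31*z + 30
(5) = j^3 - 11*j^2 + 36*j - 36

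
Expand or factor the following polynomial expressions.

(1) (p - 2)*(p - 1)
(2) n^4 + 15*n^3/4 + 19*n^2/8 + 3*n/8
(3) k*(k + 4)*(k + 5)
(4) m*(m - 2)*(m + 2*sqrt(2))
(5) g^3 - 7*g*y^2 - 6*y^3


(1) = p^2 - 3*p + 2
(2) = n*(n + 1/4)*(n + 1/2)*(n + 3)
(3) = k^3 + 9*k^2 + 20*k
(4) = m^3 - 2*m^2 + 2*sqrt(2)*m^2 - 4*sqrt(2)*m
(5) = (g - 3*y)*(g + y)*(g + 2*y)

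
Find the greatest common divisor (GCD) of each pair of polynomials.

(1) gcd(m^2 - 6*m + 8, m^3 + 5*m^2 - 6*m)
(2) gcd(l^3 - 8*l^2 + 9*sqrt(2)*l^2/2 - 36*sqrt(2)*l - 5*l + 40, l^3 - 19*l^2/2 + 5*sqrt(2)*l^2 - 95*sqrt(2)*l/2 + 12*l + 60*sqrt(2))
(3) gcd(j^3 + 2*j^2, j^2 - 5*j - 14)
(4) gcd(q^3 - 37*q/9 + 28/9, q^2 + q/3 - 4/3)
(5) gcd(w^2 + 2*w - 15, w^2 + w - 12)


(1) = gcd((m - 4)*(m - 2), m*(m - 1)*(m + 6)) = 1
(2) = l^2 + l*(-8 + 5*sqrt(2)) - 40*sqrt(2)
(3) = gcd(j^2*(j + 2), (j - 7)*(j + 2)) = j + 2
(4) = q - 1
(5) = w - 3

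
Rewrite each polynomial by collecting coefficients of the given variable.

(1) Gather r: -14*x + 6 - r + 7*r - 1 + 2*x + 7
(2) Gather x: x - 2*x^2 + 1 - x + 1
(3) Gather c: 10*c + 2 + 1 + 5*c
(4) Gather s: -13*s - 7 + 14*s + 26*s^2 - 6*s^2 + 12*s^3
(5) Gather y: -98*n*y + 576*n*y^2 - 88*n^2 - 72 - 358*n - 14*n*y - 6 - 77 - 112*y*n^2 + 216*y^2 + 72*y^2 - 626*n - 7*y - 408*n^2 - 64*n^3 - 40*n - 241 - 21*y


(1) = 6*r - 12*x + 12
(2) = 2 - 2*x^2
(3) = 15*c + 3
(4) = 12*s^3 + 20*s^2 + s - 7
(5) = -64*n^3 - 496*n^2 - 1024*n + y^2*(576*n + 288) + y*(-112*n^2 - 112*n - 28) - 396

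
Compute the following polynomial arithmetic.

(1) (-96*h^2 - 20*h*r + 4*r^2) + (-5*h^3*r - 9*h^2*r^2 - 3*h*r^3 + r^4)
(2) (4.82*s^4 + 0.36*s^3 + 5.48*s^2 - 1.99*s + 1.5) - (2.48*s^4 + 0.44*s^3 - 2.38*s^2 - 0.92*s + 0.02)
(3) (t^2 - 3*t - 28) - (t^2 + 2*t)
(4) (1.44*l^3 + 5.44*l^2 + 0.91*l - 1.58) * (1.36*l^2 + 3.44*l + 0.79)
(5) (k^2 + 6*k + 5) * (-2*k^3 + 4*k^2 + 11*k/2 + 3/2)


(1) = -5*h^3*r - 9*h^2*r^2 - 96*h^2 - 3*h*r^3 - 20*h*r + r^4 + 4*r^2
(2) = 2.34*s^4 - 0.08*s^3 + 7.86*s^2 - 1.07*s + 1.48
(3) = -5*t - 28
(4) = 1.9584*l^5 + 12.352*l^4 + 21.0888*l^3 + 5.2792*l^2 - 4.7163*l - 1.2482
(5) = -2*k^5 - 8*k^4 + 39*k^3/2 + 109*k^2/2 + 73*k/2 + 15/2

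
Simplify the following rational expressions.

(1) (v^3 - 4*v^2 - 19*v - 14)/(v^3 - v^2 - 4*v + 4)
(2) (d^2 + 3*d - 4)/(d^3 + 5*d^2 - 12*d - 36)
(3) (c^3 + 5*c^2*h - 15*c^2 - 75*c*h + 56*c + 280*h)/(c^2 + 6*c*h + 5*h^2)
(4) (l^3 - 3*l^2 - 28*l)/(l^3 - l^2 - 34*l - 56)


(1) = (v^2 - 6*v - 7)/(v^2 - 3*v + 2)
(2) = (d^2 + 3*d - 4)/(d^3 + 5*d^2 - 12*d - 36)
(3) = (c^2 - 15*c + 56)/(c + h)
(4) = l/(l + 2)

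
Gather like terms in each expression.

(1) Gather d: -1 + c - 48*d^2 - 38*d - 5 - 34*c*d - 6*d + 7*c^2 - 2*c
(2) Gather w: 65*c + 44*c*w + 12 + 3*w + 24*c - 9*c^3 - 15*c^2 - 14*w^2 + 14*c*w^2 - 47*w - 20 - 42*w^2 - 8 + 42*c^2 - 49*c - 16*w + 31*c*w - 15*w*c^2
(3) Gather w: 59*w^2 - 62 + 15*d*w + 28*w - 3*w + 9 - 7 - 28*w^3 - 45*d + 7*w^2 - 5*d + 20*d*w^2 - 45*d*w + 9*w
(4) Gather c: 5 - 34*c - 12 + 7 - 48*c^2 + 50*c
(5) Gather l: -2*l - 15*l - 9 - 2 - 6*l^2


(1) = 7*c^2 - c - 48*d^2 + d*(-34*c - 44) - 6
(2) = -9*c^3 + 27*c^2 + 40*c + w^2*(14*c - 56) + w*(-15*c^2 + 75*c - 60) - 16
(3) = -50*d - 28*w^3 + w^2*(20*d + 66) + w*(34 - 30*d) - 60
(4) = -48*c^2 + 16*c
(5) = -6*l^2 - 17*l - 11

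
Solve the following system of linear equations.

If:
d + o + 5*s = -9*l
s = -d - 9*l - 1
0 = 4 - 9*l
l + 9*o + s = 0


Then:
d = -332/63
l = 4/9
o = -5/63
s = 17/63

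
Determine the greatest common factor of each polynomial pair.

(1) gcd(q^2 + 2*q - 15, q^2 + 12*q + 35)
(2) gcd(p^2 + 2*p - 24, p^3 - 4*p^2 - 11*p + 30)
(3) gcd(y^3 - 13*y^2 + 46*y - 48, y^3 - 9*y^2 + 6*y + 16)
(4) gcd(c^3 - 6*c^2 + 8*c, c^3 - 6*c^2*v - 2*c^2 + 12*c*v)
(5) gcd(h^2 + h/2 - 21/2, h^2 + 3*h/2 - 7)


(1) = q + 5
(2) = 1
(3) = y^2 - 10*y + 16
(4) = c^2 - 2*c
(5) = h + 7/2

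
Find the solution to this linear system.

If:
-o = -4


Then:
o = 4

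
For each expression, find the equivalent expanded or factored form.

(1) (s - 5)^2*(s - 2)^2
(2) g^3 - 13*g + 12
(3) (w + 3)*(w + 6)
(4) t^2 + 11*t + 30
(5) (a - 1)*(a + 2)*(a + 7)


(1) = s^4 - 14*s^3 + 69*s^2 - 140*s + 100
(2) = (g - 3)*(g - 1)*(g + 4)
(3) = w^2 + 9*w + 18
(4) = (t + 5)*(t + 6)
(5) = a^3 + 8*a^2 + 5*a - 14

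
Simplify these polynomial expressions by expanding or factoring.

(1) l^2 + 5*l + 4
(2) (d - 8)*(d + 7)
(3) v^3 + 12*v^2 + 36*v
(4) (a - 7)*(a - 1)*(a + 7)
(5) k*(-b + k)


(1) = (l + 1)*(l + 4)
(2) = d^2 - d - 56
(3) = v*(v + 6)^2
(4) = a^3 - a^2 - 49*a + 49
(5) = -b*k + k^2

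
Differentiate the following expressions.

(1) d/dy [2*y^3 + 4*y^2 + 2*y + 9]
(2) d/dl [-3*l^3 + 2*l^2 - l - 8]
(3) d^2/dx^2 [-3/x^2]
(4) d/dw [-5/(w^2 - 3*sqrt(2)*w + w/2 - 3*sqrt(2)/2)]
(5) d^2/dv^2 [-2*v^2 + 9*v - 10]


(1) = 6*y^2 + 8*y + 2
(2) = -9*l^2 + 4*l - 1
(3) = -18/x^4
(4) = 10*(4*w - 6*sqrt(2) + 1)/(2*w^2 - 6*sqrt(2)*w + w - 3*sqrt(2))^2
(5) = -4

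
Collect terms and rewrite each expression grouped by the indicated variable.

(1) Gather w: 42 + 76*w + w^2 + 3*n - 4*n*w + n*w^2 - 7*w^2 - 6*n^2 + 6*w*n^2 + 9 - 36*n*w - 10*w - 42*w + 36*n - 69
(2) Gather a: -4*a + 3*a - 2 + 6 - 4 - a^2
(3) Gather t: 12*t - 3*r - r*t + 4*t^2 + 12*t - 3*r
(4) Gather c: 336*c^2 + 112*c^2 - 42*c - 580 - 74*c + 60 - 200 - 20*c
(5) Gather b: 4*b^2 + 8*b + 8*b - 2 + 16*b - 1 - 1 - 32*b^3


(1) = -6*n^2 + 39*n + w^2*(n - 6) + w*(6*n^2 - 40*n + 24) - 18
(2) = -a^2 - a
(3) = -6*r + 4*t^2 + t*(24 - r)
(4) = 448*c^2 - 136*c - 720
(5) = -32*b^3 + 4*b^2 + 32*b - 4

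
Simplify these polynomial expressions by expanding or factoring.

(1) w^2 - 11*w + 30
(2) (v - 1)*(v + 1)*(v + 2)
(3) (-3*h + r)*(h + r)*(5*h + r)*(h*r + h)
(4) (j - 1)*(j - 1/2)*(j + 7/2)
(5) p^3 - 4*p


(1) = (w - 6)*(w - 5)
(2) = v^3 + 2*v^2 - v - 2
(3) = -15*h^4*r - 15*h^4 - 13*h^3*r^2 - 13*h^3*r + 3*h^2*r^3 + 3*h^2*r^2 + h*r^4 + h*r^3
(4) = j^3 + 2*j^2 - 19*j/4 + 7/4
(5) = p*(p - 2)*(p + 2)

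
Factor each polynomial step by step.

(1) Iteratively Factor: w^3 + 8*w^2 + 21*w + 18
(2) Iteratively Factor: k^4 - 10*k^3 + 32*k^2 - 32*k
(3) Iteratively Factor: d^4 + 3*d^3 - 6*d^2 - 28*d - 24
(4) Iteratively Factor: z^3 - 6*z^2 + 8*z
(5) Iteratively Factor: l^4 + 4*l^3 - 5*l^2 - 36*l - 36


(1) = (w + 3)*(w^2 + 5*w + 6) = (w + 2)*(w + 3)*(w + 3)
(2) = (k - 4)*(k^3 - 6*k^2 + 8*k) = k*(k - 4)*(k^2 - 6*k + 8) = k*(k - 4)^2*(k - 2)
(3) = (d + 2)*(d^3 + d^2 - 8*d - 12) = (d + 2)^2*(d^2 - d - 6) = (d + 2)^3*(d - 3)
(4) = (z - 4)*(z^2 - 2*z) = (z - 4)*(z - 2)*(z)
(5) = (l - 3)*(l^3 + 7*l^2 + 16*l + 12) = (l - 3)*(l + 2)*(l^2 + 5*l + 6) = (l - 3)*(l + 2)*(l + 3)*(l + 2)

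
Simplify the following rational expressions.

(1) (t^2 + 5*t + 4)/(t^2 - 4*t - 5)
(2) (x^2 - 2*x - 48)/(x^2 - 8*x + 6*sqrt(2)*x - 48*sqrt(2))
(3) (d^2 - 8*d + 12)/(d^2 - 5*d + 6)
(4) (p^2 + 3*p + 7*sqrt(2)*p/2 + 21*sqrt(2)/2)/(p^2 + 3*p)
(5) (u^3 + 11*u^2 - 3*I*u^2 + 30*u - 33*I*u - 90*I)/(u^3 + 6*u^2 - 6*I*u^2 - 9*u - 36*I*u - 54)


(1) = (t + 4)/(t - 5)
(2) = (x + 6)/(x + 6*sqrt(2))
(3) = (d - 6)/(d - 3)
(4) = (2*p + 7*sqrt(2))/(2*p)
(5) = (u + 5)/(u - 3*I)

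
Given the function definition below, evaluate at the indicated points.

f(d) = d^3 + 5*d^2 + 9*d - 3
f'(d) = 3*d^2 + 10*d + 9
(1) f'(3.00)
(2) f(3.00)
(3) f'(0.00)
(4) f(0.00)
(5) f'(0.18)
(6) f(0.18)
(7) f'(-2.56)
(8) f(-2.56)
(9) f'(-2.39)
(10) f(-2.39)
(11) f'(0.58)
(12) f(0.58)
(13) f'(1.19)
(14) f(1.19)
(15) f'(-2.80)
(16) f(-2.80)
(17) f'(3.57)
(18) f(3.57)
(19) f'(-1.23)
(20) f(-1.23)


(1) = 66.00
(2) = 96.00
(3) = 9.00
(4) = -3.00
(5) = 10.90
(6) = -1.21
(7) = 3.06
(8) = -10.05
(9) = 2.24
(10) = -9.60
(11) = 15.81
(12) = 4.10
(13) = 25.15
(14) = 16.48
(15) = 4.52
(16) = -10.95
(17) = 82.93
(18) = 138.35
(19) = 1.24
(20) = -8.37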